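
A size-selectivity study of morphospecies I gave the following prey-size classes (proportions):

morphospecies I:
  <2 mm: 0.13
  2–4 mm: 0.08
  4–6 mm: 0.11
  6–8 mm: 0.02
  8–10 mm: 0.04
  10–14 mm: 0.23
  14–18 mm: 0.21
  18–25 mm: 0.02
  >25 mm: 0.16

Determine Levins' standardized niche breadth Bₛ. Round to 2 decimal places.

0.65

Σpᵢ² = 0.13² + 0.08² + 0.11² + 0.02² + 0.04² + 0.23² + 0.21² + 0.02² + 0.16² = 0.0169 + 0.0064 + 0.0121 + 0.0004 + 0.0016 + 0.0529 + 0.0441 + 0.0004 + 0.0256 = 0.1604
B = 1 / 0.1604 = 6.2344
Bₛ = (B − 1)/(n − 1) = (6.2344 − 1)/(9 − 1) = 5.2344/8 = 0.6543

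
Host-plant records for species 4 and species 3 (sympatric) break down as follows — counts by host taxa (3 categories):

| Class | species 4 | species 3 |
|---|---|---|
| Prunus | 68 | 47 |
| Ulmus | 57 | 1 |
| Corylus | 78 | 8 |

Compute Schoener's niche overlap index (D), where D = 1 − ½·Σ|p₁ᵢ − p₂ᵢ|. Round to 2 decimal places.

Proportions for species 4 (n=203): 68/203=0.3350, 57/203=0.2808, 78/203=0.3842
Proportions for species 3 (n=56): 47/56=0.8393, 1/56=0.0179, 8/56=0.1429
Σ|p₁ᵢ − p₂ᵢ| = 0.5043 + 0.2629 + 0.2413 = 1.0085
D = 1 − ½ × 1.0085 = 1 − 0.50425 = 0.49575

0.50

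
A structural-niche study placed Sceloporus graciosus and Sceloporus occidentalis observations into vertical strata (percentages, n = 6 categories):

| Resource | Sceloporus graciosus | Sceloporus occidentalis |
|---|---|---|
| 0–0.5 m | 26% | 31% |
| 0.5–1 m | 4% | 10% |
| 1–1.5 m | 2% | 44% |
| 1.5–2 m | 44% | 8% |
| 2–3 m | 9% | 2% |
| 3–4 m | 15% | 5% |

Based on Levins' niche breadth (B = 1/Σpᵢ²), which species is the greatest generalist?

Convert percentages to proportions (divide by 100).
Σp_gracᵢ² = 0.26² + 0.04² + 0.02² + 0.44² + 0.09² + 0.15² = 0.0676 + 0.0016 + 0.0004 + 0.1936 + 0.0081 + 0.0225 = 0.2938
B_grac = 1 / 0.2938 = 3.4037
Σp_occiᵢ² = 0.31² + 0.10² + 0.44² + 0.08² + 0.02² + 0.05² = 0.0961 + 0.0100 + 0.1936 + 0.0064 + 0.0004 + 0.0025 = 0.3090
B_occi = 1 / 0.3090 = 3.2362
Highest B → broadest niche (most generalist): Sceloporus graciosus (B = 3.40).

Sceloporus graciosus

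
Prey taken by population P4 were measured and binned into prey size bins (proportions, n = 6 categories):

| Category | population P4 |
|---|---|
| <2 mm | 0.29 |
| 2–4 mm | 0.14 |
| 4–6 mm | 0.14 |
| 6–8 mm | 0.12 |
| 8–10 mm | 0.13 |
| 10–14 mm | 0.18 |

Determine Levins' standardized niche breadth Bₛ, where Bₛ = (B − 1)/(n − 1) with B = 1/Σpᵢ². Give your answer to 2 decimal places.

Σpᵢ² = 0.29² + 0.14² + 0.14² + 0.12² + 0.13² + 0.18² = 0.0841 + 0.0196 + 0.0196 + 0.0144 + 0.0169 + 0.0324 = 0.1870
B = 1 / 0.1870 = 5.3476
Bₛ = (B − 1)/(n − 1) = (5.3476 − 1)/(6 − 1) = 4.3476/5 = 0.8695

0.87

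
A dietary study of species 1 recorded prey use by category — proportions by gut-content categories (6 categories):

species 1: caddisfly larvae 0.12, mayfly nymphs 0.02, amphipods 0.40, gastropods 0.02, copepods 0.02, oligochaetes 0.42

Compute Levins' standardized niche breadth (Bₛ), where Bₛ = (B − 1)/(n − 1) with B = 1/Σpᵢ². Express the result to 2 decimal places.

0.37

Σpᵢ² = 0.12² + 0.02² + 0.40² + 0.02² + 0.02² + 0.42² = 0.0144 + 0.0004 + 0.1600 + 0.0004 + 0.0004 + 0.1764 = 0.3520
B = 1 / 0.3520 = 2.8409
Bₛ = (B − 1)/(n − 1) = (2.8409 − 1)/(6 − 1) = 1.8409/5 = 0.3682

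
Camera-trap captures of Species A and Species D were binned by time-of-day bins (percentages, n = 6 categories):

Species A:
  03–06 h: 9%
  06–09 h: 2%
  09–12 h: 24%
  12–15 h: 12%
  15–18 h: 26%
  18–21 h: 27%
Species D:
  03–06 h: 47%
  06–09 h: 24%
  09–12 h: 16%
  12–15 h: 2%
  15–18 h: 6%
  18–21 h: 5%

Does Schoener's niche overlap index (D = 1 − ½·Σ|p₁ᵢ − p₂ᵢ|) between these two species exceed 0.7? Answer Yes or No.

No

Convert percentages to proportions (divide by 100).
Σ|p₁ᵢ − p₂ᵢ| = 0.38 + 0.22 + 0.08 + 0.10 + 0.20 + 0.22 = 1.20
D = 1 − ½ × 1.20 = 1 − 0.600 = 0.4000
D = 0.4000 < 0.7 → No.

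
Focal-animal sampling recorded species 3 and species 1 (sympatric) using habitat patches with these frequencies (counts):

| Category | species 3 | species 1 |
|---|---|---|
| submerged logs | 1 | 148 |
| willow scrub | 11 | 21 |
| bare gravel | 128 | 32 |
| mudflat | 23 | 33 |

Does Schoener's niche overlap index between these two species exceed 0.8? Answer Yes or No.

Proportions for species 3 (n=163): 1/163=0.0061, 11/163=0.0675, 128/163=0.7853, 23/163=0.1411
Proportions for species 1 (n=234): 148/234=0.6325, 21/234=0.0897, 32/234=0.1368, 33/234=0.1410
Σ|p₁ᵢ − p₂ᵢ| = 0.6264 + 0.0222 + 0.6485 + 0.0001 = 1.2972
D = 1 − ½ × 1.2972 = 1 − 0.64860 = 0.35140
D = 0.35140 < 0.8 → No.

No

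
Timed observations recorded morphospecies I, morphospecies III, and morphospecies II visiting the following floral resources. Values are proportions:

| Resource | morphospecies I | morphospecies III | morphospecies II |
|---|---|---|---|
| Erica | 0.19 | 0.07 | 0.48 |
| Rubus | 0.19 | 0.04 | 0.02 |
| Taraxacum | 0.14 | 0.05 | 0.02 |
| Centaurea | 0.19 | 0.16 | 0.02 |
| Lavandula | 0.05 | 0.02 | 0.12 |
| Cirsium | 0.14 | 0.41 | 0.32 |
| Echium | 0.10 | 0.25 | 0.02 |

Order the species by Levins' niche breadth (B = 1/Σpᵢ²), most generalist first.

Σp_Iᵢ² = 0.19² + 0.19² + 0.14² + 0.19² + 0.05² + 0.14² + 0.10² = 0.0361 + 0.0361 + 0.0196 + 0.0361 + 0.0025 + 0.0196 + 0.0100 = 0.1600
B_I = 1 / 0.1600 = 6.2500
Σp_IIIᵢ² = 0.07² + 0.04² + 0.05² + 0.16² + 0.02² + 0.41² + 0.25² = 0.0049 + 0.0016 + 0.0025 + 0.0256 + 0.0004 + 0.1681 + 0.0625 = 0.2656
B_III = 1 / 0.2656 = 3.7651
Σp_IIᵢ² = 0.48² + 0.02² + 0.02² + 0.02² + 0.12² + 0.32² + 0.02² = 0.2304 + 0.0004 + 0.0004 + 0.0004 + 0.0144 + 0.1024 + 0.0004 = 0.3488
B_II = 1 / 0.3488 = 2.8670
Ranking by B (broadest → narrowest): morphospecies I (6.25) > morphospecies III (3.77) > morphospecies II (2.87)

morphospecies I > morphospecies III > morphospecies II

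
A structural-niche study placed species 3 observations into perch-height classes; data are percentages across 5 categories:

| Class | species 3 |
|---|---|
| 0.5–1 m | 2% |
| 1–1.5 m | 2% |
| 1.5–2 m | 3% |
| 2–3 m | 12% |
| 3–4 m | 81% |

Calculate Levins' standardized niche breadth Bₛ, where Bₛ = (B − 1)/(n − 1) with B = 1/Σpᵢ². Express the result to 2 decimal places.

Convert percentages to proportions (divide by 100).
Σpᵢ² = 0.02² + 0.02² + 0.03² + 0.12² + 0.81² = 0.0004 + 0.0004 + 0.0009 + 0.0144 + 0.6561 = 0.6722
B = 1 / 0.6722 = 1.4877
Bₛ = (B − 1)/(n − 1) = (1.4877 − 1)/(5 − 1) = 0.4877/4 = 0.1219

0.12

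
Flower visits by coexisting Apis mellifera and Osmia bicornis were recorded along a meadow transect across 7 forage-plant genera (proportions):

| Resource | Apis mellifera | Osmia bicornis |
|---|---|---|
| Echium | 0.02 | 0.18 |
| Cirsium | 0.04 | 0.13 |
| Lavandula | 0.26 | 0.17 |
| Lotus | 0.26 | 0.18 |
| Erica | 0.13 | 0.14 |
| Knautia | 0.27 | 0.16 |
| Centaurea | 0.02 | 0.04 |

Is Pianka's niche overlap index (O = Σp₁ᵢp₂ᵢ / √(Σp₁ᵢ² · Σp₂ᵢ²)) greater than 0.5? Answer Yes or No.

Yes

Σ p₁ᵢp₂ᵢ = 0.0036 + 0.0052 + 0.0442 + 0.0468 + 0.0182 + 0.0432 + 0.0008 = 0.1620
Σp_1ᵢ² = 0.02² + 0.04² + 0.26² + 0.26² + 0.13² + 0.27² + 0.02² = 0.0004 + 0.0016 + 0.0676 + 0.0676 + 0.0169 + 0.0729 + 0.0004 = 0.2274
Σp_2ᵢ² = 0.18² + 0.13² + 0.17² + 0.18² + 0.14² + 0.16² + 0.04² = 0.0324 + 0.0169 + 0.0289 + 0.0324 + 0.0196 + 0.0256 + 0.0016 = 0.1574
O = 0.1620 / √(0.2274 × 0.1574) = 0.1620 / 0.18919 = 0.8563
O = 0.8563 > 0.5 → Yes.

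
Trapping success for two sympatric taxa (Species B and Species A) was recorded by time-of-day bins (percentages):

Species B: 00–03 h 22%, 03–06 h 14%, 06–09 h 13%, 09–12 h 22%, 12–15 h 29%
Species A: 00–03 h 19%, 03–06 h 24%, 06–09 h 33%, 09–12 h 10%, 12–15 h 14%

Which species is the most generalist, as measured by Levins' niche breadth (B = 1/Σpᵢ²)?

Species B

Convert percentages to proportions (divide by 100).
Σp_Bᵢ² = 0.22² + 0.14² + 0.13² + 0.22² + 0.29² = 0.0484 + 0.0196 + 0.0169 + 0.0484 + 0.0841 = 0.2174
B_B = 1 / 0.2174 = 4.5998
Σp_Aᵢ² = 0.19² + 0.24² + 0.33² + 0.10² + 0.14² = 0.0361 + 0.0576 + 0.1089 + 0.0100 + 0.0196 = 0.2322
B_A = 1 / 0.2322 = 4.3066
Highest B → broadest niche (most generalist): Species B (B = 4.60).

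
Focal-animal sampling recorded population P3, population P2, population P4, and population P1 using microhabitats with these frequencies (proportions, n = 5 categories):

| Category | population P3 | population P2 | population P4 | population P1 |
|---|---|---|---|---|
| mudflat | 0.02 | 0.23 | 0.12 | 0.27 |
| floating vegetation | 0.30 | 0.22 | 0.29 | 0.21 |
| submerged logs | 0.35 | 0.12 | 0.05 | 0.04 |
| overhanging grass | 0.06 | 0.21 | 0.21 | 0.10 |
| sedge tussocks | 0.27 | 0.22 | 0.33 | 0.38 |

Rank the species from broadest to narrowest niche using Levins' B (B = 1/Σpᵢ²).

Σp_P3ᵢ² = 0.02² + 0.30² + 0.35² + 0.06² + 0.27² = 0.0004 + 0.0900 + 0.1225 + 0.0036 + 0.0729 = 0.2894
B_P3 = 1 / 0.2894 = 3.4554
Σp_P2ᵢ² = 0.23² + 0.22² + 0.12² + 0.21² + 0.22² = 0.0529 + 0.0484 + 0.0144 + 0.0441 + 0.0484 = 0.2082
B_P2 = 1 / 0.2082 = 4.8031
Σp_P4ᵢ² = 0.12² + 0.29² + 0.05² + 0.21² + 0.33² = 0.0144 + 0.0841 + 0.0025 + 0.0441 + 0.1089 = 0.2540
B_P4 = 1 / 0.2540 = 3.9370
Σp_P1ᵢ² = 0.27² + 0.21² + 0.04² + 0.10² + 0.38² = 0.0729 + 0.0441 + 0.0016 + 0.0100 + 0.1444 = 0.2730
B_P1 = 1 / 0.2730 = 3.6630
Ranking by B (broadest → narrowest): population P2 (4.80) > population P4 (3.94) > population P1 (3.66) > population P3 (3.46)

population P2 > population P4 > population P1 > population P3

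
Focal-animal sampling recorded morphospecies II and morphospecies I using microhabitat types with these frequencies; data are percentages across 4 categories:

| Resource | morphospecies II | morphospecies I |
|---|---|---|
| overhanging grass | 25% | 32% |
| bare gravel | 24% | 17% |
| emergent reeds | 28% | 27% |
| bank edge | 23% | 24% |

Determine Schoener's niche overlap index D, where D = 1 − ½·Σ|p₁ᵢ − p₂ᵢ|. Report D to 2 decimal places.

Convert percentages to proportions (divide by 100).
Σ|p₁ᵢ − p₂ᵢ| = 0.07 + 0.07 + 0.01 + 0.01 = 0.16
D = 1 − ½ × 0.16 = 1 − 0.080 = 0.9200

0.92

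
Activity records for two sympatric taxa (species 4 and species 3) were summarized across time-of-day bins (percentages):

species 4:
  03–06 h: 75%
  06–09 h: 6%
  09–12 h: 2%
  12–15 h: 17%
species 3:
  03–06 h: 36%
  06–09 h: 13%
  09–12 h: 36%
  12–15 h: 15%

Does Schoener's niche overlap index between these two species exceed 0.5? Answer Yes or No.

Yes

Convert percentages to proportions (divide by 100).
Σ|p₁ᵢ − p₂ᵢ| = 0.39 + 0.07 + 0.34 + 0.02 = 0.82
D = 1 − ½ × 0.82 = 1 − 0.410 = 0.5900
D = 0.5900 > 0.5 → Yes.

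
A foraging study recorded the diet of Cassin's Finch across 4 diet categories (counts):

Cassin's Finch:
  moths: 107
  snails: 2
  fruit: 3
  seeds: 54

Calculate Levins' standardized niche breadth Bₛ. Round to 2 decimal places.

0.31

Proportions for Cassin's Finch (n=166): 107/166=0.6446, 2/166=0.0120, 3/166=0.0181, 54/166=0.3253
Σpᵢ² = 0.6446² + 0.0120² + 0.0181² + 0.3253² = 0.415509 + 0.000144 + 0.000328 + 0.105820 = 0.521801
B = 1 / 0.521801 = 1.9164
Bₛ = (B − 1)/(n − 1) = (1.9164 − 1)/(4 − 1) = 0.9164/3 = 0.3055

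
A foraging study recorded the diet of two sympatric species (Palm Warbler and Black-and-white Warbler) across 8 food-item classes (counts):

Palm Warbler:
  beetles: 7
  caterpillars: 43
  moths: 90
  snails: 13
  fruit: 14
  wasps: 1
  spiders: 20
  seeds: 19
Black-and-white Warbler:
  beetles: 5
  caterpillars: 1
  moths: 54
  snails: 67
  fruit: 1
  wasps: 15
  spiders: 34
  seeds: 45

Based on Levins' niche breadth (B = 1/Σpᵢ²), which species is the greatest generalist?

Black-and-white Warbler

Proportions for Palm Warbler (n=207): 7/207=0.0338, 43/207=0.2077, 90/207=0.4348, 13/207=0.0628, 14/207=0.0676, 1/207=0.0048, 20/207=0.0966, 19/207=0.0918
Proportions for Black-and-white Warbler (n=222): 5/222=0.0225, 1/222=0.0045, 54/222=0.2432, 67/222=0.3018, 1/222=0.0045, 15/222=0.0676, 34/222=0.1532, 45/222=0.2027
Σp_Palmᵢ² = 0.0338² + 0.2077² + 0.4348² + 0.0628² + 0.0676² + 0.0048² + 0.0966² + 0.0918² = 0.001142 + 0.043139 + 0.189051 + 0.003944 + 0.004570 + 0.000023 + 0.009332 + 0.008427 = 0.259628
B_Palm = 1 / 0.259628 = 3.8517
Σp_Blacᵢ² = 0.0225² + 0.0045² + 0.2432² + 0.3018² + 0.0045² + 0.0676² + 0.1532² + 0.2027² = 0.000506 + 0.000020 + 0.059146 + 0.091083 + 0.000020 + 0.004570 + 0.023470 + 0.041087 = 0.219902
B_Blac = 1 / 0.219902 = 4.5475
Highest B → broadest niche (most generalist): Black-and-white Warbler (B = 4.55).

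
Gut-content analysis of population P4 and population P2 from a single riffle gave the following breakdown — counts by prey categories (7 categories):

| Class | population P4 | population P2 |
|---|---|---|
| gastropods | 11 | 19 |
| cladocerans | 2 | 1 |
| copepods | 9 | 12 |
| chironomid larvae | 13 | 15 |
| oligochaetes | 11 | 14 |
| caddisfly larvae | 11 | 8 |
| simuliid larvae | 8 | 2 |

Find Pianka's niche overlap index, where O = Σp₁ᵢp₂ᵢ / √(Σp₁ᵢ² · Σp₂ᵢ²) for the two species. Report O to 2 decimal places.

0.94

Proportions for population P4 (n=65): 11/65=0.1692, 2/65=0.0308, 9/65=0.1385, 13/65=0.2000, 11/65=0.1692, 11/65=0.1692, 8/65=0.1231
Proportions for population P2 (n=71): 19/71=0.2676, 1/71=0.0141, 12/71=0.1690, 15/71=0.2113, 14/71=0.1972, 8/71=0.1127, 2/71=0.0282
Σ p₁ᵢp₂ᵢ = 0.045278 + 0.000434 + 0.023407 + 0.042260 + 0.033366 + 0.019069 + 0.003471 = 0.167285
Σp_1ᵢ² = 0.1692² + 0.0308² + 0.1385² + 0.2000² + 0.1692² + 0.1692² + 0.1231² = 0.028629 + 0.000949 + 0.019182 + 0.040000 + 0.028629 + 0.028629 + 0.015154 = 0.161172
Σp_2ᵢ² = 0.2676² + 0.0141² + 0.1690² + 0.2113² + 0.1972² + 0.1127² + 0.0282² = 0.071610 + 0.000199 + 0.028561 + 0.044648 + 0.038888 + 0.012701 + 0.000795 = 0.197402
O = 0.167285 / √(0.161172 × 0.197402) = 0.167285 / 0.1783695 = 0.9379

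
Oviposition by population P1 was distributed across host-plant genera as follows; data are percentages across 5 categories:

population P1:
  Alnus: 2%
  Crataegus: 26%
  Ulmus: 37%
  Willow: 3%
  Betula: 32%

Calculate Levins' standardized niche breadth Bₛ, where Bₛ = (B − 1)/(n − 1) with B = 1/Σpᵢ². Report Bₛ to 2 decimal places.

0.56

Convert percentages to proportions (divide by 100).
Σpᵢ² = 0.02² + 0.26² + 0.37² + 0.03² + 0.32² = 0.0004 + 0.0676 + 0.1369 + 0.0009 + 0.1024 = 0.3082
B = 1 / 0.3082 = 3.2446
Bₛ = (B − 1)/(n − 1) = (3.2446 − 1)/(5 − 1) = 2.2446/4 = 0.5612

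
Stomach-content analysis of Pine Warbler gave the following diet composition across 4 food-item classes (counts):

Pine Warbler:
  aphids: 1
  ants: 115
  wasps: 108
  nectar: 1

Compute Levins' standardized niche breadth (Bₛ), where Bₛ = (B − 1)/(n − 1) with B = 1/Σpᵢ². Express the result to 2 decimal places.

0.34

Proportions for Pine Warbler (n=225): 1/225=0.0044, 115/225=0.5111, 108/225=0.4800, 1/225=0.0044
Σpᵢ² = 0.0044² + 0.5111² + 0.4800² + 0.0044² = 0.000019 + 0.261223 + 0.230400 + 0.000019 = 0.491661
B = 1 / 0.491661 = 2.0339
Bₛ = (B − 1)/(n − 1) = (2.0339 − 1)/(4 − 1) = 1.0339/3 = 0.3446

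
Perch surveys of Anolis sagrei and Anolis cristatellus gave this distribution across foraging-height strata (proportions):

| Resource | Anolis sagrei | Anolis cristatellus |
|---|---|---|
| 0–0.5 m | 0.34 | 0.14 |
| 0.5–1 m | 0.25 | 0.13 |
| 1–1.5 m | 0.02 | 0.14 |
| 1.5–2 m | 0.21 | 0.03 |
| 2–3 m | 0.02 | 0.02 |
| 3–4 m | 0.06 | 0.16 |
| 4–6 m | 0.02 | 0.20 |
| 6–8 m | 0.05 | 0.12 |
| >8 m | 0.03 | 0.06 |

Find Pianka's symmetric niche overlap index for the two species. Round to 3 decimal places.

0.616

Σ p₁ᵢp₂ᵢ = 0.0476 + 0.0325 + 0.0028 + 0.0063 + 0.0004 + 0.0096 + 0.0040 + 0.0060 + 0.0018 = 0.1110
Σp_1ᵢ² = 0.34² + 0.25² + 0.02² + 0.21² + 0.02² + 0.06² + 0.02² + 0.05² + 0.03² = 0.1156 + 0.0625 + 0.0004 + 0.0441 + 0.0004 + 0.0036 + 0.0004 + 0.0025 + 0.0009 = 0.2304
Σp_2ᵢ² = 0.14² + 0.13² + 0.14² + 0.03² + 0.02² + 0.16² + 0.20² + 0.12² + 0.06² = 0.0196 + 0.0169 + 0.0196 + 0.0009 + 0.0004 + 0.0256 + 0.0400 + 0.0144 + 0.0036 = 0.1410
O = 0.1110 / √(0.2304 × 0.1410) = 0.1110 / 0.180240 = 0.61585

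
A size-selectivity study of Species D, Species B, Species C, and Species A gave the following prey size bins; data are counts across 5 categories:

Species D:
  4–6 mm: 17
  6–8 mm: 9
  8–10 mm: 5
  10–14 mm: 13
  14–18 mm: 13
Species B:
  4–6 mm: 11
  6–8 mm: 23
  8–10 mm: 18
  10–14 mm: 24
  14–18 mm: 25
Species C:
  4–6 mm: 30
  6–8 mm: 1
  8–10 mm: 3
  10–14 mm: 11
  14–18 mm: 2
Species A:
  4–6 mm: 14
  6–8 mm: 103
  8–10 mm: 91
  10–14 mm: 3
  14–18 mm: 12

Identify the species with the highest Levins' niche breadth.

Species B

Proportions for Species D (n=57): 17/57=0.2982, 9/57=0.1579, 5/57=0.0877, 13/57=0.2281, 13/57=0.2281
Proportions for Species B (n=101): 11/101=0.1089, 23/101=0.2277, 18/101=0.1782, 24/101=0.2376, 25/101=0.2475
Proportions for Species C (n=47): 30/47=0.6383, 1/47=0.0213, 3/47=0.0638, 11/47=0.2340, 2/47=0.0426
Proportions for Species A (n=223): 14/223=0.0628, 103/223=0.4619, 91/223=0.4081, 3/223=0.0135, 12/223=0.0538
Σp_Dᵢ² = 0.2982² + 0.1579² + 0.0877² + 0.2281² + 0.2281² = 0.088923 + 0.024932 + 0.007691 + 0.052030 + 0.052030 = 0.225606
B_D = 1 / 0.225606 = 4.4325
Σp_Bᵢ² = 0.1089² + 0.2277² + 0.1782² + 0.2376² + 0.2475² = 0.011859 + 0.051847 + 0.031755 + 0.056454 + 0.061256 = 0.213171
B_B = 1 / 0.213171 = 4.6911
Σp_Cᵢ² = 0.6383² + 0.0213² + 0.0638² + 0.2340² + 0.0426² = 0.407427 + 0.000454 + 0.004070 + 0.054756 + 0.001815 = 0.468522
B_C = 1 / 0.468522 = 2.1344
Σp_Aᵢ² = 0.0628² + 0.4619² + 0.4081² + 0.0135² + 0.0538² = 0.003944 + 0.213352 + 0.166546 + 0.000182 + 0.002894 = 0.386918
B_A = 1 / 0.386918 = 2.5845
Highest B → broadest niche (most generalist): Species B (B = 4.69).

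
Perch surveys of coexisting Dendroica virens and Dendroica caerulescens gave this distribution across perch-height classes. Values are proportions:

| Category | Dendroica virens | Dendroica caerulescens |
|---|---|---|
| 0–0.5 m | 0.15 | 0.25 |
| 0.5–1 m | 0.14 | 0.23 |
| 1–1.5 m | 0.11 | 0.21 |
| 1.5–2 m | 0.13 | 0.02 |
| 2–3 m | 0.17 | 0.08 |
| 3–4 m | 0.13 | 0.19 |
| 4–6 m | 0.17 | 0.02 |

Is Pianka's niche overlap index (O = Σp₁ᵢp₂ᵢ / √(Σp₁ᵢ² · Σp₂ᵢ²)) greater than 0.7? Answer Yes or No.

Yes

Σ p₁ᵢp₂ᵢ = 0.0375 + 0.0322 + 0.0231 + 0.0026 + 0.0136 + 0.0247 + 0.0034 = 0.1371
Σp_1ᵢ² = 0.15² + 0.14² + 0.11² + 0.13² + 0.17² + 0.13² + 0.17² = 0.0225 + 0.0196 + 0.0121 + 0.0169 + 0.0289 + 0.0169 + 0.0289 = 0.1458
Σp_2ᵢ² = 0.25² + 0.23² + 0.21² + 0.02² + 0.08² + 0.19² + 0.02² = 0.0625 + 0.0529 + 0.0441 + 0.0004 + 0.0064 + 0.0361 + 0.0004 = 0.2028
O = 0.1371 / √(0.1458 × 0.2028) = 0.1371 / 0.17195 = 0.7973
O = 0.7973 > 0.7 → Yes.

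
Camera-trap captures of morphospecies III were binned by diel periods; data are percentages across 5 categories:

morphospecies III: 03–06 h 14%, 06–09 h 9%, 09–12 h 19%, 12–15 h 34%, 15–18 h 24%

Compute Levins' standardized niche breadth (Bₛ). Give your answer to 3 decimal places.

0.805

Convert percentages to proportions (divide by 100).
Σpᵢ² = 0.14² + 0.09² + 0.19² + 0.34² + 0.24² = 0.0196 + 0.0081 + 0.0361 + 0.1156 + 0.0576 = 0.2370
B = 1 / 0.2370 = 4.21941
Bₛ = (B − 1)/(n − 1) = (4.21941 − 1)/(5 − 1) = 3.21941/4 = 0.80485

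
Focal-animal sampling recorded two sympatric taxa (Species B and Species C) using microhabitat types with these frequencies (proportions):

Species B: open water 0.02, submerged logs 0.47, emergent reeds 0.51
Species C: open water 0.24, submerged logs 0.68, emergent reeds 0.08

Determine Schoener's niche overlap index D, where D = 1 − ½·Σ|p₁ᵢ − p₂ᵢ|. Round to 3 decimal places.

Σ|p₁ᵢ − p₂ᵢ| = 0.22 + 0.21 + 0.43 = 0.86
D = 1 − ½ × 0.86 = 1 − 0.430 = 0.57000

0.570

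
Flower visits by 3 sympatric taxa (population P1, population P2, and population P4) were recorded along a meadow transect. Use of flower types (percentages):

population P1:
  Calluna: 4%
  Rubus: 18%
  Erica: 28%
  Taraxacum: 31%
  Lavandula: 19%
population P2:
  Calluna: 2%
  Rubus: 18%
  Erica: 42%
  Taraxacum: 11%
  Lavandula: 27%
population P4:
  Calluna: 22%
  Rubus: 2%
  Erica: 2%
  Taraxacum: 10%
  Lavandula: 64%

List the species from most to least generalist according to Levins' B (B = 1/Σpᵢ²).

Convert percentages to proportions (divide by 100).
Σp_P1ᵢ² = 0.04² + 0.18² + 0.28² + 0.31² + 0.19² = 0.0016 + 0.0324 + 0.0784 + 0.0961 + 0.0361 = 0.2446
B_P1 = 1 / 0.2446 = 4.0883
Σp_P2ᵢ² = 0.02² + 0.18² + 0.42² + 0.11² + 0.27² = 0.0004 + 0.0324 + 0.1764 + 0.0121 + 0.0729 = 0.2942
B_P2 = 1 / 0.2942 = 3.3990
Σp_P4ᵢ² = 0.22² + 0.02² + 0.02² + 0.10² + 0.64² = 0.0484 + 0.0004 + 0.0004 + 0.0100 + 0.4096 = 0.4688
B_P4 = 1 / 0.4688 = 2.1331
Ranking by B (broadest → narrowest): population P1 (4.09) > population P2 (3.40) > population P4 (2.13)

population P1 > population P2 > population P4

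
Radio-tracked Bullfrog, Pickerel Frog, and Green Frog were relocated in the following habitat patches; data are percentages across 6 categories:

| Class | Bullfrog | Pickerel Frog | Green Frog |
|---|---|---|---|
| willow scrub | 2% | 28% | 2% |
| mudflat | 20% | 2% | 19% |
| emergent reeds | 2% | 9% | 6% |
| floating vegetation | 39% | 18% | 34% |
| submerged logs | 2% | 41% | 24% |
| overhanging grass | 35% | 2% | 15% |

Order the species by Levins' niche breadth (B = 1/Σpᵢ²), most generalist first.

Green Frog > Pickerel Frog > Bullfrog

Convert percentages to proportions (divide by 100).
Σp_Bullᵢ² = 0.02² + 0.20² + 0.02² + 0.39² + 0.02² + 0.35² = 0.0004 + 0.0400 + 0.0004 + 0.1521 + 0.0004 + 0.1225 = 0.3158
B_Bull = 1 / 0.3158 = 3.1666
Σp_Pickᵢ² = 0.28² + 0.02² + 0.09² + 0.18² + 0.41² + 0.02² = 0.0784 + 0.0004 + 0.0081 + 0.0324 + 0.1681 + 0.0004 = 0.2878
B_Pick = 1 / 0.2878 = 3.4746
Σp_Greeᵢ² = 0.02² + 0.19² + 0.06² + 0.34² + 0.24² + 0.15² = 0.0004 + 0.0361 + 0.0036 + 0.1156 + 0.0576 + 0.0225 = 0.2358
B_Gree = 1 / 0.2358 = 4.2409
Ranking by B (broadest → narrowest): Green Frog (4.24) > Pickerel Frog (3.47) > Bullfrog (3.17)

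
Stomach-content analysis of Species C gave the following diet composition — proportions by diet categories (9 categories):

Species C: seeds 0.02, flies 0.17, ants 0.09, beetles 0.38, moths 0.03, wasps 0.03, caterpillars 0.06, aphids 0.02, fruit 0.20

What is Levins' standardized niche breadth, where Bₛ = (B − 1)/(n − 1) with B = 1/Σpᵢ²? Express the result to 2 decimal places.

Σpᵢ² = 0.02² + 0.17² + 0.09² + 0.38² + 0.03² + 0.03² + 0.06² + 0.02² + 0.20² = 0.0004 + 0.0289 + 0.0081 + 0.1444 + 0.0009 + 0.0009 + 0.0036 + 0.0004 + 0.0400 = 0.2276
B = 1 / 0.2276 = 4.3937
Bₛ = (B − 1)/(n − 1) = (4.3937 − 1)/(9 − 1) = 3.3937/8 = 0.4242

0.42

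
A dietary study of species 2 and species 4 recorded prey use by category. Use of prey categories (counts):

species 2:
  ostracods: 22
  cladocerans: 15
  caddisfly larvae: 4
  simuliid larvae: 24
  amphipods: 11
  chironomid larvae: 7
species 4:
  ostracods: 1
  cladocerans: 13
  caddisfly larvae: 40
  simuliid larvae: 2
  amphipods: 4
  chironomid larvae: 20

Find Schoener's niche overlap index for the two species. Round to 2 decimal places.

0.38

Proportions for species 2 (n=83): 22/83=0.2651, 15/83=0.1807, 4/83=0.0482, 24/83=0.2892, 11/83=0.1325, 7/83=0.0843
Proportions for species 4 (n=80): 1/80=0.0125, 13/80=0.1625, 40/80=0.5000, 2/80=0.0250, 4/80=0.0500, 20/80=0.2500
Σ|p₁ᵢ − p₂ᵢ| = 0.2526 + 0.0182 + 0.4518 + 0.2642 + 0.0825 + 0.1657 = 1.2350
D = 1 − ½ × 1.2350 = 1 − 0.61750 = 0.38250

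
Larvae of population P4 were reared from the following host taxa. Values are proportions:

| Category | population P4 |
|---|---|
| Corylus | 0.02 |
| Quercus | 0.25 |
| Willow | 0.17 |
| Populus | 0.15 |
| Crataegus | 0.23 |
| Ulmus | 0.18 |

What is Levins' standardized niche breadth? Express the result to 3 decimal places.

0.802

Σpᵢ² = 0.02² + 0.25² + 0.17² + 0.15² + 0.23² + 0.18² = 0.0004 + 0.0625 + 0.0289 + 0.0225 + 0.0529 + 0.0324 = 0.1996
B = 1 / 0.1996 = 5.01002
Bₛ = (B − 1)/(n − 1) = (5.01002 − 1)/(6 − 1) = 4.01002/5 = 0.80200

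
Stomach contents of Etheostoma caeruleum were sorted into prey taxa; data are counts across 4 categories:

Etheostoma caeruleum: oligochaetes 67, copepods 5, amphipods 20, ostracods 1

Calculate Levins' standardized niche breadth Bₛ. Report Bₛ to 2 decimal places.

0.25

Proportions for Etheostoma caeruleum (n=93): 67/93=0.7204, 5/93=0.0538, 20/93=0.2151, 1/93=0.0108
Σpᵢ² = 0.7204² + 0.0538² + 0.2151² + 0.0108² = 0.518976 + 0.002894 + 0.046268 + 0.000117 = 0.568255
B = 1 / 0.568255 = 1.7598
Bₛ = (B − 1)/(n − 1) = (1.7598 − 1)/(4 − 1) = 0.7598/3 = 0.2533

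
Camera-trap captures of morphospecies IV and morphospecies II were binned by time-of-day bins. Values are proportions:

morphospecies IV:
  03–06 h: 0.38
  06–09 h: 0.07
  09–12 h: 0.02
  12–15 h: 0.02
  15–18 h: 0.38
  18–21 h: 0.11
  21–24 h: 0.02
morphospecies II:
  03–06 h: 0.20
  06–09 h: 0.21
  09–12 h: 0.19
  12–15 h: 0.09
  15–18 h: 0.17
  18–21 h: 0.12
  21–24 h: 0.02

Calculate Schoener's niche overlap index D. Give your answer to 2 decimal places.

0.61

Σ|p₁ᵢ − p₂ᵢ| = 0.18 + 0.14 + 0.17 + 0.07 + 0.21 + 0.01 + 0.00 = 0.78
D = 1 − ½ × 0.78 = 1 − 0.390 = 0.6100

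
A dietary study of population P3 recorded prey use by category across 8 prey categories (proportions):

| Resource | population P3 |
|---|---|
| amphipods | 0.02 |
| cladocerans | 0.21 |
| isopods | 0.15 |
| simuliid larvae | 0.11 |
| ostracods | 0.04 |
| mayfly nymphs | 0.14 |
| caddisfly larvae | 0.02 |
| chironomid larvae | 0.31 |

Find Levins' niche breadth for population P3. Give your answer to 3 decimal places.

5.081

Σpᵢ² = 0.02² + 0.21² + 0.15² + 0.11² + 0.04² + 0.14² + 0.02² + 0.31² = 0.0004 + 0.0441 + 0.0225 + 0.0121 + 0.0016 + 0.0196 + 0.0004 + 0.0961 = 0.1968
B = 1 / 0.1968 = 5.08130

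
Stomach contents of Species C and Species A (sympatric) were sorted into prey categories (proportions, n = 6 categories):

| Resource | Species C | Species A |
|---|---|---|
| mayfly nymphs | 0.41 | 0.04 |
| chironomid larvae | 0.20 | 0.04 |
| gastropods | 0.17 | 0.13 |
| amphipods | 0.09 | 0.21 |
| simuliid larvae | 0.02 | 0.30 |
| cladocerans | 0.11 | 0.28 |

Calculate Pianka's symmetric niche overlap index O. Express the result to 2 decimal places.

0.42

Σ p₁ᵢp₂ᵢ = 0.0164 + 0.0080 + 0.0221 + 0.0189 + 0.0060 + 0.0308 = 0.1022
Σp_1ᵢ² = 0.41² + 0.20² + 0.17² + 0.09² + 0.02² + 0.11² = 0.1681 + 0.0400 + 0.0289 + 0.0081 + 0.0004 + 0.0121 = 0.2576
Σp_2ᵢ² = 0.04² + 0.04² + 0.13² + 0.21² + 0.30² + 0.28² = 0.0016 + 0.0016 + 0.0169 + 0.0441 + 0.0900 + 0.0784 = 0.2326
O = 0.1022 / √(0.2576 × 0.2326) = 0.1022 / 0.24478 = 0.4175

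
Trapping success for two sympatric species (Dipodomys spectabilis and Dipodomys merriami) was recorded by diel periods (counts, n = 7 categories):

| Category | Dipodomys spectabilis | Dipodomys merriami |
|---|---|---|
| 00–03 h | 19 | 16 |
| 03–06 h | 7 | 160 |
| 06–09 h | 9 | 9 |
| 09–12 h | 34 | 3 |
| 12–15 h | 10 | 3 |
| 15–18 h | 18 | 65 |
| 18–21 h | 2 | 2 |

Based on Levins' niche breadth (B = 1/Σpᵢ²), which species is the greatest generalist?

Proportions for Dipodomys spectabilis (n=99): 19/99=0.1919, 7/99=0.0707, 9/99=0.0909, 34/99=0.3434, 10/99=0.1010, 18/99=0.1818, 2/99=0.0202
Proportions for Dipodomys merriami (n=258): 16/258=0.0620, 160/258=0.6202, 9/258=0.0349, 3/258=0.0116, 3/258=0.0116, 65/258=0.2519, 2/258=0.0078
Σp_specᵢ² = 0.1919² + 0.0707² + 0.0909² + 0.3434² + 0.1010² + 0.1818² + 0.0202² = 0.036826 + 0.004998 + 0.008263 + 0.117924 + 0.010201 + 0.033051 + 0.000408 = 0.211671
B_spec = 1 / 0.211671 = 4.7243
Σp_merrᵢ² = 0.0620² + 0.6202² + 0.0349² + 0.0116² + 0.0116² + 0.2519² + 0.0078² = 0.003844 + 0.384648 + 0.001218 + 0.000135 + 0.000135 + 0.063454 + 0.000061 = 0.453495
B_merr = 1 / 0.453495 = 2.2051
Highest B → broadest niche (most generalist): Dipodomys spectabilis (B = 4.72).

Dipodomys spectabilis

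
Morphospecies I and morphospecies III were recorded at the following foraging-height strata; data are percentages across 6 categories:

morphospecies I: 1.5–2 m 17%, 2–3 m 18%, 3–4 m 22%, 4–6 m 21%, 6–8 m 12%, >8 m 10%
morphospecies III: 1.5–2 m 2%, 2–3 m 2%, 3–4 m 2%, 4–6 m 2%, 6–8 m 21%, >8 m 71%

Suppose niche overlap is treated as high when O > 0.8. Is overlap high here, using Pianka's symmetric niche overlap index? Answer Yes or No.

No

Convert percentages to proportions (divide by 100).
Σ p₁ᵢp₂ᵢ = 0.0034 + 0.0036 + 0.0044 + 0.0042 + 0.0252 + 0.0710 = 0.1118
Σp_1ᵢ² = 0.17² + 0.18² + 0.22² + 0.21² + 0.12² + 0.10² = 0.0289 + 0.0324 + 0.0484 + 0.0441 + 0.0144 + 0.0100 = 0.1782
Σp_2ᵢ² = 0.02² + 0.02² + 0.02² + 0.02² + 0.21² + 0.71² = 0.0004 + 0.0004 + 0.0004 + 0.0004 + 0.0441 + 0.5041 = 0.5498
O = 0.1118 / √(0.1782 × 0.5498) = 0.1118 / 0.31301 = 0.3572
O = 0.3572 < 0.8 → No.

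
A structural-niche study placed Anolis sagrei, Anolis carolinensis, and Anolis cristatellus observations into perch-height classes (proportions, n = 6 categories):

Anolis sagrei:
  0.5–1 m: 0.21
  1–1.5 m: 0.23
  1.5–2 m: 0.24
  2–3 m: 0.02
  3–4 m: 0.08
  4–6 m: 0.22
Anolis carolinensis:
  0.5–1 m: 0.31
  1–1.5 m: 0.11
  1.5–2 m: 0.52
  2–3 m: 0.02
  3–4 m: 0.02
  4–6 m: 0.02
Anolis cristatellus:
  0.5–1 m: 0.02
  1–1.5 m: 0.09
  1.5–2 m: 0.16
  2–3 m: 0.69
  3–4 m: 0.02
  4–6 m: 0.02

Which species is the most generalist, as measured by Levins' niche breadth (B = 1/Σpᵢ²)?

Σp_sagrᵢ² = 0.21² + 0.23² + 0.24² + 0.02² + 0.08² + 0.22² = 0.0441 + 0.0529 + 0.0576 + 0.0004 + 0.0064 + 0.0484 = 0.2098
B_sagr = 1 / 0.2098 = 4.7664
Σp_caroᵢ² = 0.31² + 0.11² + 0.52² + 0.02² + 0.02² + 0.02² = 0.0961 + 0.0121 + 0.2704 + 0.0004 + 0.0004 + 0.0004 = 0.3798
B_caro = 1 / 0.3798 = 2.6330
Σp_crisᵢ² = 0.02² + 0.09² + 0.16² + 0.69² + 0.02² + 0.02² = 0.0004 + 0.0081 + 0.0256 + 0.4761 + 0.0004 + 0.0004 = 0.5110
B_cris = 1 / 0.5110 = 1.9569
Highest B → broadest niche (most generalist): Anolis sagrei (B = 4.77).

Anolis sagrei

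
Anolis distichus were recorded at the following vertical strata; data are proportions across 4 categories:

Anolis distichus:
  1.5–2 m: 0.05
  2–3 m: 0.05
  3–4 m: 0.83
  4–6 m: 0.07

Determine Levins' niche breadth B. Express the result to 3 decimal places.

1.431

Σpᵢ² = 0.05² + 0.05² + 0.83² + 0.07² = 0.0025 + 0.0025 + 0.6889 + 0.0049 = 0.6988
B = 1 / 0.6988 = 1.43102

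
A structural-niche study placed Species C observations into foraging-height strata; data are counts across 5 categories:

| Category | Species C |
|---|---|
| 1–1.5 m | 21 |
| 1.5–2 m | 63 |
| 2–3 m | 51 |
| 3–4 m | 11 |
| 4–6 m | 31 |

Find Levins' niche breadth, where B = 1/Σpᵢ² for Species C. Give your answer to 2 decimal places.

Proportions for Species C (n=177): 21/177=0.1186, 63/177=0.3559, 51/177=0.2881, 11/177=0.0621, 31/177=0.1751
Σpᵢ² = 0.1186² + 0.3559² + 0.2881² + 0.0621² + 0.1751² = 0.014066 + 0.126665 + 0.083002 + 0.003856 + 0.030660 = 0.258249
B = 1 / 0.258249 = 3.8722

3.87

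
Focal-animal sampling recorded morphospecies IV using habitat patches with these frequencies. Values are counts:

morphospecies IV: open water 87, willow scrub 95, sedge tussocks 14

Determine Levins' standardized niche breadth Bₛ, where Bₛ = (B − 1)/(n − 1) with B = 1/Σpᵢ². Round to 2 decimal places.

Proportions for morphospecies IV (n=196): 87/196=0.4439, 95/196=0.4847, 14/196=0.0714
Σpᵢ² = 0.4439² + 0.4847² + 0.0714² = 0.197047 + 0.234934 + 0.005098 = 0.437079
B = 1 / 0.437079 = 2.2879
Bₛ = (B − 1)/(n − 1) = (2.2879 − 1)/(3 − 1) = 1.2879/2 = 0.6440

0.64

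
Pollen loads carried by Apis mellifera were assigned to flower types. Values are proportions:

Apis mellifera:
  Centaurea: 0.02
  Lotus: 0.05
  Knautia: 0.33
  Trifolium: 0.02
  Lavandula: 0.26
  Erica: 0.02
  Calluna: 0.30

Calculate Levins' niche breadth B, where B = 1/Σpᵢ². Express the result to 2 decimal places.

3.70

Σpᵢ² = 0.02² + 0.05² + 0.33² + 0.02² + 0.26² + 0.02² + 0.30² = 0.0004 + 0.0025 + 0.1089 + 0.0004 + 0.0676 + 0.0004 + 0.0900 = 0.2702
B = 1 / 0.2702 = 3.7010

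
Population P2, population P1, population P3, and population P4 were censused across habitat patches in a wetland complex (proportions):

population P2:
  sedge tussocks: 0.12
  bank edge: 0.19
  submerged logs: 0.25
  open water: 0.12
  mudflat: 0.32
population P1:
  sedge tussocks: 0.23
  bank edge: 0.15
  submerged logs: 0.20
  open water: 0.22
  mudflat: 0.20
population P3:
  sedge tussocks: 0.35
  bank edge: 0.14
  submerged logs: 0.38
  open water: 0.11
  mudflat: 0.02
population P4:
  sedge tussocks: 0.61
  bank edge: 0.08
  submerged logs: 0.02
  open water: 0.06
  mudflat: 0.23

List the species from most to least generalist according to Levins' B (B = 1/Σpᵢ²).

population P1 > population P2 > population P3 > population P4

Σp_P2ᵢ² = 0.12² + 0.19² + 0.25² + 0.12² + 0.32² = 0.0144 + 0.0361 + 0.0625 + 0.0144 + 0.1024 = 0.2298
B_P2 = 1 / 0.2298 = 4.3516
Σp_P1ᵢ² = 0.23² + 0.15² + 0.20² + 0.22² + 0.20² = 0.0529 + 0.0225 + 0.0400 + 0.0484 + 0.0400 = 0.2038
B_P1 = 1 / 0.2038 = 4.9068
Σp_P3ᵢ² = 0.35² + 0.14² + 0.38² + 0.11² + 0.02² = 0.1225 + 0.0196 + 0.1444 + 0.0121 + 0.0004 = 0.2990
B_P3 = 1 / 0.2990 = 3.3445
Σp_P4ᵢ² = 0.61² + 0.08² + 0.02² + 0.06² + 0.23² = 0.3721 + 0.0064 + 0.0004 + 0.0036 + 0.0529 = 0.4354
B_P4 = 1 / 0.4354 = 2.2967
Ranking by B (broadest → narrowest): population P1 (4.91) > population P2 (4.35) > population P3 (3.34) > population P4 (2.30)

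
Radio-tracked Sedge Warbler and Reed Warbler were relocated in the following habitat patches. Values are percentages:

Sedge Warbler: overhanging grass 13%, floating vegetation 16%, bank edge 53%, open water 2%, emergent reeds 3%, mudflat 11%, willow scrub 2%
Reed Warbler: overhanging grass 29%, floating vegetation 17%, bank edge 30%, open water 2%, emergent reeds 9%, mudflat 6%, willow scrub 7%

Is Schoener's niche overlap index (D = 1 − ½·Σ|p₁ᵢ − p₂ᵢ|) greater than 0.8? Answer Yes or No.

No

Convert percentages to proportions (divide by 100).
Σ|p₁ᵢ − p₂ᵢ| = 0.16 + 0.01 + 0.23 + 0.00 + 0.06 + 0.05 + 0.05 = 0.56
D = 1 − ½ × 0.56 = 1 − 0.280 = 0.7200
D = 0.7200 < 0.8 → No.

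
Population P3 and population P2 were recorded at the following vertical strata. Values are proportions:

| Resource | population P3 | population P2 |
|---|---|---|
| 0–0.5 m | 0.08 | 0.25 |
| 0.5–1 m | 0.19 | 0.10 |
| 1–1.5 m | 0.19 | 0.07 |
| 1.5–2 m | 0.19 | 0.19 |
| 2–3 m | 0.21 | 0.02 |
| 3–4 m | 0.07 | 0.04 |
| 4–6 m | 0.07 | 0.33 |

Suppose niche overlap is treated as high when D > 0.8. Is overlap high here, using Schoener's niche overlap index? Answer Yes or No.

No

Σ|p₁ᵢ − p₂ᵢ| = 0.17 + 0.09 + 0.12 + 0.00 + 0.19 + 0.03 + 0.26 = 0.86
D = 1 − ½ × 0.86 = 1 − 0.430 = 0.5700
D = 0.5700 < 0.8 → No.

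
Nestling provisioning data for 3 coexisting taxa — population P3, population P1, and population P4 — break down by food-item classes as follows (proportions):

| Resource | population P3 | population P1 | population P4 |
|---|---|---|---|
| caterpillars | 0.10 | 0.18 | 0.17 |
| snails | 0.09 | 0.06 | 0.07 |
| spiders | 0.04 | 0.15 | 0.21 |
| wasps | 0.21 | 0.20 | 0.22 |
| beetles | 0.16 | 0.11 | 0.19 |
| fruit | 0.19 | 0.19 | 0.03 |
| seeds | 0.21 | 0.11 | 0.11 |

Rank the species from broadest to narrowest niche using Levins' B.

population P1 > population P3 > population P4

Σp_P3ᵢ² = 0.10² + 0.09² + 0.04² + 0.21² + 0.16² + 0.19² + 0.21² = 0.0100 + 0.0081 + 0.0016 + 0.0441 + 0.0256 + 0.0361 + 0.0441 = 0.1696
B_P3 = 1 / 0.1696 = 5.8962
Σp_P1ᵢ² = 0.18² + 0.06² + 0.15² + 0.20² + 0.11² + 0.19² + 0.11² = 0.0324 + 0.0036 + 0.0225 + 0.0400 + 0.0121 + 0.0361 + 0.0121 = 0.1588
B_P1 = 1 / 0.1588 = 6.2972
Σp_P4ᵢ² = 0.17² + 0.07² + 0.21² + 0.22² + 0.19² + 0.03² + 0.11² = 0.0289 + 0.0049 + 0.0441 + 0.0484 + 0.0361 + 0.0009 + 0.0121 = 0.1754
B_P4 = 1 / 0.1754 = 5.7013
Ranking by B (broadest → narrowest): population P1 (6.30) > population P3 (5.90) > population P4 (5.70)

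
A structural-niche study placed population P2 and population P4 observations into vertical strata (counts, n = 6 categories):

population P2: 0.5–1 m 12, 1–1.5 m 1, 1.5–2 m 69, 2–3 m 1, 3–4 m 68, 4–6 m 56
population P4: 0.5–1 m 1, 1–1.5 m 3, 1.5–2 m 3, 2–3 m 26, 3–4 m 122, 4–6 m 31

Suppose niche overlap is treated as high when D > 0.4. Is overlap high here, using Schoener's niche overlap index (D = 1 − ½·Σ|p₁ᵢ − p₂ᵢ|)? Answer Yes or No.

Proportions for population P2 (n=207): 12/207=0.0580, 1/207=0.0048, 69/207=0.3333, 1/207=0.0048, 68/207=0.3285, 56/207=0.2705
Proportions for population P4 (n=186): 1/186=0.0054, 3/186=0.0161, 3/186=0.0161, 26/186=0.1398, 122/186=0.6559, 31/186=0.1667
Σ|p₁ᵢ − p₂ᵢ| = 0.0526 + 0.0113 + 0.3172 + 0.1350 + 0.3274 + 0.1038 = 0.9473
D = 1 − ½ × 0.9473 = 1 − 0.47365 = 0.52635
D = 0.52635 > 0.4 → Yes.

Yes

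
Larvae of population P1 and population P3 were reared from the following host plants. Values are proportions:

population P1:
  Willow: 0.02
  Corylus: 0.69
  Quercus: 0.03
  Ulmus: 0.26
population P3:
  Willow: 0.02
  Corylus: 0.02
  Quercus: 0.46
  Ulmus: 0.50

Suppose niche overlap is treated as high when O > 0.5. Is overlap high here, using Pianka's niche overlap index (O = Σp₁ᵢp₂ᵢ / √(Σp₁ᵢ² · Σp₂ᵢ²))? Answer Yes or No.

Σ p₁ᵢp₂ᵢ = 0.0004 + 0.0138 + 0.0138 + 0.1300 = 0.1580
Σp_1ᵢ² = 0.02² + 0.69² + 0.03² + 0.26² = 0.0004 + 0.4761 + 0.0009 + 0.0676 = 0.5450
Σp_2ᵢ² = 0.02² + 0.02² + 0.46² + 0.50² = 0.0004 + 0.0004 + 0.2116 + 0.2500 = 0.4624
O = 0.1580 / √(0.5450 × 0.4624) = 0.1580 / 0.50200 = 0.3147
O = 0.3147 < 0.5 → No.

No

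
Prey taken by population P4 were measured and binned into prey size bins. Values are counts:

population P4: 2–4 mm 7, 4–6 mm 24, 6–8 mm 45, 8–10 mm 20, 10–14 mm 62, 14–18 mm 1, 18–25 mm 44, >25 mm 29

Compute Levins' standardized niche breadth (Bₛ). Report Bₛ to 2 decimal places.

Proportions for population P4 (n=232): 7/232=0.0302, 24/232=0.1034, 45/232=0.1940, 20/232=0.0862, 62/232=0.2672, 1/232=0.0043, 44/232=0.1897, 29/232=0.1250
Σpᵢ² = 0.0302² + 0.1034² + 0.1940² + 0.0862² + 0.2672² + 0.0043² + 0.1897² + 0.1250² = 0.000912 + 0.010692 + 0.037636 + 0.007430 + 0.071396 + 0.000018 + 0.035986 + 0.015625 = 0.179695
B = 1 / 0.179695 = 5.5650
Bₛ = (B − 1)/(n − 1) = (5.5650 − 1)/(8 − 1) = 4.5650/7 = 0.6521

0.65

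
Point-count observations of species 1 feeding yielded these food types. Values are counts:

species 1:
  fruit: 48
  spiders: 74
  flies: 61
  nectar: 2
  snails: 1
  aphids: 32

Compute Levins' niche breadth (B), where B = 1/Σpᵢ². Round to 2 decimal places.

3.79

Proportions for species 1 (n=218): 48/218=0.2202, 74/218=0.3394, 61/218=0.2798, 2/218=0.0092, 1/218=0.0046, 32/218=0.1468
Σpᵢ² = 0.2202² + 0.3394² + 0.2798² + 0.0092² + 0.0046² + 0.1468² = 0.048488 + 0.115192 + 0.078288 + 0.000085 + 0.000021 + 0.021550 = 0.263624
B = 1 / 0.263624 = 3.7933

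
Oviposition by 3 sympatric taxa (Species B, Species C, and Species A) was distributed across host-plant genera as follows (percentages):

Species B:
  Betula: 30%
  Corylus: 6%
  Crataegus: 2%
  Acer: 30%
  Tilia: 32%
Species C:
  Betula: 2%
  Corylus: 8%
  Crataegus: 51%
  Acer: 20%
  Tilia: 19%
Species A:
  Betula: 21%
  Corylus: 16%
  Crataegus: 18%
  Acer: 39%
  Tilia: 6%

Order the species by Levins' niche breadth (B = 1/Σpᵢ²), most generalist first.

Convert percentages to proportions (divide by 100).
Σp_Bᵢ² = 0.30² + 0.06² + 0.02² + 0.30² + 0.32² = 0.0900 + 0.0036 + 0.0004 + 0.0900 + 0.1024 = 0.2864
B_B = 1 / 0.2864 = 3.4916
Σp_Cᵢ² = 0.02² + 0.08² + 0.51² + 0.20² + 0.19² = 0.0004 + 0.0064 + 0.2601 + 0.0400 + 0.0361 = 0.3430
B_C = 1 / 0.3430 = 2.9155
Σp_Aᵢ² = 0.21² + 0.16² + 0.18² + 0.39² + 0.06² = 0.0441 + 0.0256 + 0.0324 + 0.1521 + 0.0036 = 0.2578
B_A = 1 / 0.2578 = 3.8790
Ranking by B (broadest → narrowest): Species A (3.88) > Species B (3.49) > Species C (2.92)

Species A > Species B > Species C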